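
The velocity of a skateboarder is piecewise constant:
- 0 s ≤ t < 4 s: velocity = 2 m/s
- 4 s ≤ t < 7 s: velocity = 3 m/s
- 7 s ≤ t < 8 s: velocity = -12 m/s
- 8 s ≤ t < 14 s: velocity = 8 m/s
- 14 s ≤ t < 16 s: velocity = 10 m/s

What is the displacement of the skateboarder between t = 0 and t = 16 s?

73 m

Displacement is the signed area under the v-t curve.
0–4 s: 2 × 4 = 8 m
4–7 s: 3 × 3 = 9 m
7–8 s: -12 × 1 = -12 m
8–14 s: 8 × 6 = 48 m
14–16 s: 10 × 2 = 20 m
Net displacement = 73 m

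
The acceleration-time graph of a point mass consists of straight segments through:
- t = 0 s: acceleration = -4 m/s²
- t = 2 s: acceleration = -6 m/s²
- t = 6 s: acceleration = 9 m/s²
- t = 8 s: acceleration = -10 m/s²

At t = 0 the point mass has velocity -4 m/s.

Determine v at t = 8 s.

Δv equals the area under the a-t graph; then v = v₀ + Δv.
0–2 s: ½(-4 + -6)(2) = -10 m/s
2–6 s: ½(-6 + 9)(4) = 6 m/s
6–8 s: ½(9 + -10)(2) = -1 m/s
Δv = -5 m/s, so v(8) = -4 + (-5) = -9 m/s.

-9 m/s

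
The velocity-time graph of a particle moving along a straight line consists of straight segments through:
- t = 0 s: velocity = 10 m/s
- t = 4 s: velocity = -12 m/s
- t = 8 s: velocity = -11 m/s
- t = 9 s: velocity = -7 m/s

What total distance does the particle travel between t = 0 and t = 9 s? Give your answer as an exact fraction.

849/11 m

Distance (not displacement) is the total path length: add the absolute areas under v-t.
0–4 s: v = 0 at t = 20/11 s; triangle areas 100/11 + 144/11 = 244/11 m
4–8 s: |½(-12 + -11)(4)| = 46 m
8–9 s: |½(-11 + -7)(1)| = 9 m
Total distance = 849/11 m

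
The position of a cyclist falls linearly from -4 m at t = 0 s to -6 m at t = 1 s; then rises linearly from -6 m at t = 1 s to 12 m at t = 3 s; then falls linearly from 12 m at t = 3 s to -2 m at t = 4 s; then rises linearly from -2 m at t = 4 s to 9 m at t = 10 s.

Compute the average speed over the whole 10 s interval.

4.5 m/s

Average speed = (total path length)/(elapsed time); on a piecewise-linear x-t graph the path length is Σ|Δx|.
0–1 s: |Δx| = |-6 − -4| = 2 m
1–3 s: |Δx| = |12 − -6| = 18 m
3–4 s: |Δx| = |-2 − 12| = 14 m
4–10 s: |Δx| = |9 − -2| = 11 m
Total path = 45 m; average speed = 45/10 = 4.5 m/s.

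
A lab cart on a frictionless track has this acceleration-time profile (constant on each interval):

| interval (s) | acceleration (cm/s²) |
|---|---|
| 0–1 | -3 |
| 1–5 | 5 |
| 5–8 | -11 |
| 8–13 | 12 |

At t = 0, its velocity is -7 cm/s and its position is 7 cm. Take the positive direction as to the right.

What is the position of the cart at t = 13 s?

On each constant-a segment, Δv = aΔt and Δx = v₀Δt + ½aΔt²; chain segment to segment.
0–1 s: v starts -7 cm/s; Δx = -7·1 + ½·-3·1² = -8.5 cm; v ends -10 cm/s.
1–5 s: v starts -10 cm/s; Δx = -10·4 + ½·5·4² = 0 cm; v ends 10 cm/s.
5–8 s: v starts 10 cm/s; Δx = 10·3 + ½·-11·3² = -19.5 cm; v ends -23 cm/s.
8–13 s: v starts -23 cm/s; Δx = -23·5 + ½·12·5² = 35 cm; v ends 37 cm/s.
x(13) = 7 + Σ Δx = 14 cm.

14 cm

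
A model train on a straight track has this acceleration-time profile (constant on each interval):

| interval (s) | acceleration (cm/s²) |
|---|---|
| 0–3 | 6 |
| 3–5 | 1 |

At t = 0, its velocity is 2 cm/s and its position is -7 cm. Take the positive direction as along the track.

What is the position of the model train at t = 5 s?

On each constant-a segment, Δv = aΔt and Δx = v₀Δt + ½aΔt²; chain segment to segment.
0–3 s: v starts 2 cm/s; Δx = 2·3 + ½·6·3² = 33 cm; v ends 20 cm/s.
3–5 s: v starts 20 cm/s; Δx = 20·2 + ½·1·2² = 42 cm; v ends 22 cm/s.
x(5) = -7 + Σ Δx = 68 cm.

68 cm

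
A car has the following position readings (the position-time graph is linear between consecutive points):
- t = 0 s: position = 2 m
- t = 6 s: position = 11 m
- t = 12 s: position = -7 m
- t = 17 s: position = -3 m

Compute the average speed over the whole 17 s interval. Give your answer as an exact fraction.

31/17 m/s

Average speed = (total path length)/(elapsed time); on a piecewise-linear x-t graph the path length is Σ|Δx|.
0–6 s: |Δx| = |11 − 2| = 9 m
6–12 s: |Δx| = |-7 − 11| = 18 m
12–17 s: |Δx| = |-3 − -7| = 4 m
Total path = 31 m; average speed = 31/17 = 31/17 m/s.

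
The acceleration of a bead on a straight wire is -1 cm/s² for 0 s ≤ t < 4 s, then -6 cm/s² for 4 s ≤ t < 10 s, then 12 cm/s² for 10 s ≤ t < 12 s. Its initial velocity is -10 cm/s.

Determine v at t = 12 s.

-26 cm/s

Δv equals the area under the a-t graph; then v = v₀ + Δv.
0–4 s: -1 × 4 = -4 cm/s
4–10 s: -6 × 6 = -36 cm/s
10–12 s: 12 × 2 = 24 cm/s
Δv = -16 cm/s, so v(12) = -10 + (-16) = -26 cm/s.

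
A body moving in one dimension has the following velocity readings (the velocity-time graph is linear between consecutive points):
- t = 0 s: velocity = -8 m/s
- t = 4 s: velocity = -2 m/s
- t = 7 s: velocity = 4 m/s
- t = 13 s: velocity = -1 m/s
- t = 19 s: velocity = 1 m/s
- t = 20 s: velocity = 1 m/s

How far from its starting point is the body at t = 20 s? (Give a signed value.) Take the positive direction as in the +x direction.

-7 m

Net displacement equals the area under the velocity-time graph (areas below the axis count negative).
0–4 s: ½(-8 + -2)(4) = -20 m
4–7 s: ½(-2 + 4)(3) = 3 m
7–13 s: ½(4 + -1)(6) = 9 m
13–19 s: ½(-1 + 1)(6) = 0 m
19–20 s: 1 × 1 = 1 m
Net displacement = -7 m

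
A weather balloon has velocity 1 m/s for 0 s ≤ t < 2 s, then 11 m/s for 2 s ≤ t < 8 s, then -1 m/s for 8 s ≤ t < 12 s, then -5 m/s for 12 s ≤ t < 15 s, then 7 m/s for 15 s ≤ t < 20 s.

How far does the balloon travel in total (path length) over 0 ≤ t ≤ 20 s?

122 m

Distance (not displacement) is the total path length: add the absolute areas under v-t.
0–2 s: |1| × 2 = 2 m
2–8 s: |11| × 6 = 66 m
8–12 s: |-1| × 4 = 4 m
12–15 s: |-5| × 3 = 15 m
15–20 s: |7| × 5 = 35 m
Total distance = 122 m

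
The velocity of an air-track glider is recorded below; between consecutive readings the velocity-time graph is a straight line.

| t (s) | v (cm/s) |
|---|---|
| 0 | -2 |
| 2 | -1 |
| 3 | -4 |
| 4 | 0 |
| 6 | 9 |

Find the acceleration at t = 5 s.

4.5 cm/s²

Acceleration is the slope of the v-t graph on 4–6 s: (9 − 0)/(6 − 4) = 4.5 cm/s².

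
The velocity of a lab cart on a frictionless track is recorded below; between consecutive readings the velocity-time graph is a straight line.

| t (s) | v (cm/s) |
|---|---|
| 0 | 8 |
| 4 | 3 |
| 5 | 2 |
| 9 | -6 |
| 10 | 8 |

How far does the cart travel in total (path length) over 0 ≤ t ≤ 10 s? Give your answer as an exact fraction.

533/14 cm

Total distance travelled is ∫|v| dt — sum the magnitudes of each area piece.
0–4 s: |½(8 + 3)(4)| = 22 cm
4–5 s: |½(3 + 2)(1)| = 2.5 cm
5–9 s: v = 0 at t = 6 s; triangle areas 1 + 9 = 10 cm
9–10 s: v = 0 at t = 66/7 s; triangle areas 9/7 + 16/7 = 25/7 cm
Total distance = 533/14 cm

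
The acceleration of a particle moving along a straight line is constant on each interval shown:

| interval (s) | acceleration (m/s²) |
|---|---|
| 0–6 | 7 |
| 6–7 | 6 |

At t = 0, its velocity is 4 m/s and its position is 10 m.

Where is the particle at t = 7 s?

209 m

On each constant-a segment, Δv = aΔt and Δx = v₀Δt + ½aΔt²; chain segment to segment.
0–6 s: v starts 4 m/s; Δx = 4·6 + ½·7·6² = 150 m; v ends 46 m/s.
6–7 s: v starts 46 m/s; Δx = 46·1 + ½·6·1² = 49 m; v ends 52 m/s.
x(7) = 10 + Σ Δx = 209 m.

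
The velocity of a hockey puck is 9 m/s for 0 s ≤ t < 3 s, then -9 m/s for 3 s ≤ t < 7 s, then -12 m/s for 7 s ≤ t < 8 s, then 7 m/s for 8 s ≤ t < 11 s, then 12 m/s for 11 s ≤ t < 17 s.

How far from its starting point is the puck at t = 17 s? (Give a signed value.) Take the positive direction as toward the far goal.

72 m

Displacement is the signed area under the v-t curve.
0–3 s: 9 × 3 = 27 m
3–7 s: -9 × 4 = -36 m
7–8 s: -12 × 1 = -12 m
8–11 s: 7 × 3 = 21 m
11–17 s: 12 × 6 = 72 m
Net displacement = 72 m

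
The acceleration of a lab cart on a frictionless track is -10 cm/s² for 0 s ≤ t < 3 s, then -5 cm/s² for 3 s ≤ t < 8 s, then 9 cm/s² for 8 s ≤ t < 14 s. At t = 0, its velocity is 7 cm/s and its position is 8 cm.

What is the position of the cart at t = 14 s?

-319.5 cm

On each constant-a segment, Δv = aΔt and Δx = v₀Δt + ½aΔt²; chain segment to segment.
0–3 s: v starts 7 cm/s; Δx = 7·3 + ½·-10·3² = -24 cm; v ends -23 cm/s.
3–8 s: v starts -23 cm/s; Δx = -23·5 + ½·-5·5² = -177.5 cm; v ends -48 cm/s.
8–14 s: v starts -48 cm/s; Δx = -48·6 + ½·9·6² = -126 cm; v ends 6 cm/s.
x(14) = 8 + Σ Δx = -319.5 cm.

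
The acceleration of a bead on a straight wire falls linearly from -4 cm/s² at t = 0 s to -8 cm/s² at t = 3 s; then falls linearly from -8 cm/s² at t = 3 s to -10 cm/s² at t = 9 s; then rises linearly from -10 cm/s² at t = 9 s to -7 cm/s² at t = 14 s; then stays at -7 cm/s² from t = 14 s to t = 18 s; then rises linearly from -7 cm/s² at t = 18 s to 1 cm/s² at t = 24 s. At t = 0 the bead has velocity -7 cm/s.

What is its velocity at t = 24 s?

Δv equals the area under the a-t graph; then v = v₀ + Δv.
0–3 s: ½(-4 + -8)(3) = -18 cm/s
3–9 s: ½(-8 + -10)(6) = -54 cm/s
9–14 s: ½(-10 + -7)(5) = -42.5 cm/s
14–18 s: -7 × 4 = -28 cm/s
18–24 s: ½(-7 + 1)(6) = -18 cm/s
Δv = -160.5 cm/s, so v(24) = -7 + (-160.5) = -167.5 cm/s.

-167.5 cm/s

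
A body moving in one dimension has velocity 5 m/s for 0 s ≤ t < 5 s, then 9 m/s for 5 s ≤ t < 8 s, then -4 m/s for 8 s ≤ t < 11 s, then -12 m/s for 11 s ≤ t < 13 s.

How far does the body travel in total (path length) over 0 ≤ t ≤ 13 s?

88 m

Distance (not displacement) is the total path length: add the absolute areas under v-t.
0–5 s: |5| × 5 = 25 m
5–8 s: |9| × 3 = 27 m
8–11 s: |-4| × 3 = 12 m
11–13 s: |-12| × 2 = 24 m
Total distance = 88 m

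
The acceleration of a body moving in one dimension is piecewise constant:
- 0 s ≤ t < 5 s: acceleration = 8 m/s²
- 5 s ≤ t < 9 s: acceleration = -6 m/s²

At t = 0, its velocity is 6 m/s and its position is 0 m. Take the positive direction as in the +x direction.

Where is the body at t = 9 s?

On each constant-a segment, Δv = aΔt and Δx = v₀Δt + ½aΔt²; chain segment to segment.
0–5 s: v starts 6 m/s; Δx = 6·5 + ½·8·5² = 130 m; v ends 46 m/s.
5–9 s: v starts 46 m/s; Δx = 46·4 + ½·-6·4² = 136 m; v ends 22 m/s.
x(9) = 0 + Σ Δx = 266 m.

266 m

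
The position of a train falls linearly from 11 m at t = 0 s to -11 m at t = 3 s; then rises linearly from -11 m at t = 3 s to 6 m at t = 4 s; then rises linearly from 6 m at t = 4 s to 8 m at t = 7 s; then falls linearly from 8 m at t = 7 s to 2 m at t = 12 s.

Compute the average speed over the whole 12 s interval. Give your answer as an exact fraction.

Average speed = (total path length)/(elapsed time); on a piecewise-linear x-t graph the path length is Σ|Δx|.
0–3 s: |Δx| = |-11 − 11| = 22 m
3–4 s: |Δx| = |6 − -11| = 17 m
4–7 s: |Δx| = |8 − 6| = 2 m
7–12 s: |Δx| = |2 − 8| = 6 m
Total path = 47 m; average speed = 47/12 = 47/12 m/s.

47/12 m/s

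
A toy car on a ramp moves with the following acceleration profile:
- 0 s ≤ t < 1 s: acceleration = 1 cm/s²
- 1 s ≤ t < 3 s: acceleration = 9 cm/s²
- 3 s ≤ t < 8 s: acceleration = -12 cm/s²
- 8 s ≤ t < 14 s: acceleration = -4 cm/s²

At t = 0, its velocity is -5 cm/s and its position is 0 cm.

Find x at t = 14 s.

On each constant-a segment, Δv = aΔt and Δx = v₀Δt + ½aΔt²; chain segment to segment.
0–1 s: v starts -5 cm/s; Δx = -5·1 + ½·1·1² = -4.5 cm; v ends -4 cm/s.
1–3 s: v starts -4 cm/s; Δx = -4·2 + ½·9·2² = 10 cm; v ends 14 cm/s.
3–8 s: v starts 14 cm/s; Δx = 14·5 + ½·-12·5² = -80 cm; v ends -46 cm/s.
8–14 s: v starts -46 cm/s; Δx = -46·6 + ½·-4·6² = -348 cm; v ends -70 cm/s.
x(14) = 0 + Σ Δx = -422.5 cm.

-422.5 cm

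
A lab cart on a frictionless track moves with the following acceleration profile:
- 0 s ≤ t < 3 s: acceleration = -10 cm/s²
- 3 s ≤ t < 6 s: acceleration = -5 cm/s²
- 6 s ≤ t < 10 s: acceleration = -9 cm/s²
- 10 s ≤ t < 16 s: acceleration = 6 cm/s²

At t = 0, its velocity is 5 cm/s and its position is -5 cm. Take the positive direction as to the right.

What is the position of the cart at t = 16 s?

-712.5 cm

On each constant-a segment, Δv = aΔt and Δx = v₀Δt + ½aΔt²; chain segment to segment.
0–3 s: v starts 5 cm/s; Δx = 5·3 + ½·-10·3² = -30 cm; v ends -25 cm/s.
3–6 s: v starts -25 cm/s; Δx = -25·3 + ½·-5·3² = -97.5 cm; v ends -40 cm/s.
6–10 s: v starts -40 cm/s; Δx = -40·4 + ½·-9·4² = -232 cm; v ends -76 cm/s.
10–16 s: v starts -76 cm/s; Δx = -76·6 + ½·6·6² = -348 cm; v ends -40 cm/s.
x(16) = -5 + Σ Δx = -712.5 cm.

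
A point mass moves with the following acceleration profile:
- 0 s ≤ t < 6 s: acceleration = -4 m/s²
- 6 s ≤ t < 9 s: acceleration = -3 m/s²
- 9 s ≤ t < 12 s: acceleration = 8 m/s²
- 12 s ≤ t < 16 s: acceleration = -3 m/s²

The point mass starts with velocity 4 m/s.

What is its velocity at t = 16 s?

Δv equals the area under the a-t graph; then v = v₀ + Δv.
0–6 s: -4 × 6 = -24 m/s
6–9 s: -3 × 3 = -9 m/s
9–12 s: 8 × 3 = 24 m/s
12–16 s: -3 × 4 = -12 m/s
Δv = -21 m/s, so v(16) = 4 + (-21) = -17 m/s.

-17 m/s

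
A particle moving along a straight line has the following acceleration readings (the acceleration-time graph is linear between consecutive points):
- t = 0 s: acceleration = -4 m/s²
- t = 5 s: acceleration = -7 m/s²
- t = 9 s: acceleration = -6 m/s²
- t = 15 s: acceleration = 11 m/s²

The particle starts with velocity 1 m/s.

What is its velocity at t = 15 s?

-37.5 m/s

Δv equals the area under the a-t graph; then v = v₀ + Δv.
0–5 s: ½(-4 + -7)(5) = -27.5 m/s
5–9 s: ½(-7 + -6)(4) = -26 m/s
9–15 s: ½(-6 + 11)(6) = 15 m/s
Δv = -38.5 m/s, so v(15) = 1 + (-38.5) = -37.5 m/s.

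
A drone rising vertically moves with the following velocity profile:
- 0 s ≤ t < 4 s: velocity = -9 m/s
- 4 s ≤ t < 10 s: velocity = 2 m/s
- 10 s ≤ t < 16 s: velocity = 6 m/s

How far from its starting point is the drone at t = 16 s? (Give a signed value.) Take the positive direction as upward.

Net displacement equals the area under the velocity-time graph (areas below the axis count negative).
0–4 s: -9 × 4 = -36 m
4–10 s: 2 × 6 = 12 m
10–16 s: 6 × 6 = 36 m
Net displacement = 12 m

12 m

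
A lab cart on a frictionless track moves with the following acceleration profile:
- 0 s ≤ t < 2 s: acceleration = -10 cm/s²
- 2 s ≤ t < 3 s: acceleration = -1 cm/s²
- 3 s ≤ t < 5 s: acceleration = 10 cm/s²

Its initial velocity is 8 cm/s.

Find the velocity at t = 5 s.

Δv equals the area under the a-t graph; then v = v₀ + Δv.
0–2 s: -10 × 2 = -20 cm/s
2–3 s: -1 × 1 = -1 cm/s
3–5 s: 10 × 2 = 20 cm/s
Δv = -1 cm/s, so v(5) = 8 + (-1) = 7 cm/s.

7 cm/s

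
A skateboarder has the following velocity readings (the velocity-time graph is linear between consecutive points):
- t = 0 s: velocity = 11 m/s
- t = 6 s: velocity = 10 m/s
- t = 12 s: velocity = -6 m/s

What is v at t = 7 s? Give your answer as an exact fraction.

On 6–12 s the graph is linear from 10 to -6 m/s: v(7) = 10 + (-6 − 10)·(7 − 6)/(12 − 6) = 22/3 m/s.

22/3 m/s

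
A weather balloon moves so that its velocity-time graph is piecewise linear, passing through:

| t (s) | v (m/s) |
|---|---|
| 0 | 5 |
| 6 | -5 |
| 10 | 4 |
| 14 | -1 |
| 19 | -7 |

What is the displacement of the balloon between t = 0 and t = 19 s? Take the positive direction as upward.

-16 m

Net displacement equals the area under the velocity-time graph (areas below the axis count negative).
0–6 s: ½(5 + -5)(6) = 0 m
6–10 s: ½(-5 + 4)(4) = -2 m
10–14 s: ½(4 + -1)(4) = 6 m
14–19 s: ½(-1 + -7)(5) = -20 m
Net displacement = -16 m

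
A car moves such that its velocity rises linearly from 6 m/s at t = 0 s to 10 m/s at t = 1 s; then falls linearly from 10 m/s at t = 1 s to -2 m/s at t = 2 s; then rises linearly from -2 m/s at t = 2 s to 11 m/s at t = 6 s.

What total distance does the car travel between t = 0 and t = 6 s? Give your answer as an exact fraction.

1231/39 m

Distance (not displacement) is the total path length: add the absolute areas under v-t.
0–1 s: |½(6 + 10)(1)| = 8 m
1–2 s: v = 0 at t = 11/6 s; triangle areas 25/6 + 1/6 = 13/3 m
2–6 s: v = 0 at t = 34/13 s; triangle areas 8/13 + 242/13 = 250/13 m
Total distance = 1231/39 m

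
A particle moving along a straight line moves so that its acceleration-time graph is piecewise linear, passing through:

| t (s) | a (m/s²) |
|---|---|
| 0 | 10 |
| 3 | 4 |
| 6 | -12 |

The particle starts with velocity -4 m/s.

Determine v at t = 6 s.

5 m/s

Δv equals the area under the a-t graph; then v = v₀ + Δv.
0–3 s: ½(10 + 4)(3) = 21 m/s
3–6 s: ½(4 + -12)(3) = -12 m/s
Δv = 9 m/s, so v(6) = -4 + (9) = 5 m/s.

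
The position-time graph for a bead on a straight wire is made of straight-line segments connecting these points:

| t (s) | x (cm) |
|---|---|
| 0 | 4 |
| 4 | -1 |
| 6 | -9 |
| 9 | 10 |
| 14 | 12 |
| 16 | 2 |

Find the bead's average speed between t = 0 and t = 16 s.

Average speed = (total path length)/(elapsed time); on a piecewise-linear x-t graph the path length is Σ|Δx|.
0–4 s: |Δx| = |-1 − 4| = 5 cm
4–6 s: |Δx| = |-9 − -1| = 8 cm
6–9 s: |Δx| = |10 − -9| = 19 cm
9–14 s: |Δx| = |12 − 10| = 2 cm
14–16 s: |Δx| = |2 − 12| = 10 cm
Total path = 44 cm; average speed = 44/16 = 2.75 cm/s.

2.75 cm/s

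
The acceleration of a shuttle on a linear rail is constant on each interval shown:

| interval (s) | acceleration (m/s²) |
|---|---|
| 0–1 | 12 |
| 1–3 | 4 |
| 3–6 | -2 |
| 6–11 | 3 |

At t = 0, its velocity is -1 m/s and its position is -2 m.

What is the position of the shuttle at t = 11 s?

183.5 m

On each constant-a segment, Δv = aΔt and Δx = v₀Δt + ½aΔt²; chain segment to segment.
0–1 s: v starts -1 m/s; Δx = -1·1 + ½·12·1² = 5 m; v ends 11 m/s.
1–3 s: v starts 11 m/s; Δx = 11·2 + ½·4·2² = 30 m; v ends 19 m/s.
3–6 s: v starts 19 m/s; Δx = 19·3 + ½·-2·3² = 48 m; v ends 13 m/s.
6–11 s: v starts 13 m/s; Δx = 13·5 + ½·3·5² = 102.5 m; v ends 28 m/s.
x(11) = -2 + Σ Δx = 183.5 m.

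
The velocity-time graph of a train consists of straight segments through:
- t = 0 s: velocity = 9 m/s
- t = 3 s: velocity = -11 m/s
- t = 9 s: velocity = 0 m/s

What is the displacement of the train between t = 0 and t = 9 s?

-36 m

Displacement is the signed area under the v-t curve.
0–3 s: ½(9 + -11)(3) = -3 m
3–9 s: ½(-11 + 0)(6) = -33 m
Net displacement = -36 m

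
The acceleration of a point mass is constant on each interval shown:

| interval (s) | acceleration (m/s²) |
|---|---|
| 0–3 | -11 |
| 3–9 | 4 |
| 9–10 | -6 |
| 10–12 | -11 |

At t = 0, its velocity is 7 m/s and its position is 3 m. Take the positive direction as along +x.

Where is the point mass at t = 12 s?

On each constant-a segment, Δv = aΔt and Δx = v₀Δt + ½aΔt²; chain segment to segment.
0–3 s: v starts 7 m/s; Δx = 7·3 + ½·-11·3² = -28.5 m; v ends -26 m/s.
3–9 s: v starts -26 m/s; Δx = -26·6 + ½·4·6² = -84 m; v ends -2 m/s.
9–10 s: v starts -2 m/s; Δx = -2·1 + ½·-6·1² = -5 m; v ends -8 m/s.
10–12 s: v starts -8 m/s; Δx = -8·2 + ½·-11·2² = -38 m; v ends -30 m/s.
x(12) = 3 + Σ Δx = -152.5 m.

-152.5 m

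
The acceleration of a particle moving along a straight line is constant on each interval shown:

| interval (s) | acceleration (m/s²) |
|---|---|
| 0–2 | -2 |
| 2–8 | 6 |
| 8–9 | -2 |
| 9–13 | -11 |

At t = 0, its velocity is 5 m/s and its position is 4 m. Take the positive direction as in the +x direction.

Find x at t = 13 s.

212 m

On each constant-a segment, Δv = aΔt and Δx = v₀Δt + ½aΔt²; chain segment to segment.
0–2 s: v starts 5 m/s; Δx = 5·2 + ½·-2·2² = 6 m; v ends 1 m/s.
2–8 s: v starts 1 m/s; Δx = 1·6 + ½·6·6² = 114 m; v ends 37 m/s.
8–9 s: v starts 37 m/s; Δx = 37·1 + ½·-2·1² = 36 m; v ends 35 m/s.
9–13 s: v starts 35 m/s; Δx = 35·4 + ½·-11·4² = 52 m; v ends -9 m/s.
x(13) = 4 + Σ Δx = 212 m.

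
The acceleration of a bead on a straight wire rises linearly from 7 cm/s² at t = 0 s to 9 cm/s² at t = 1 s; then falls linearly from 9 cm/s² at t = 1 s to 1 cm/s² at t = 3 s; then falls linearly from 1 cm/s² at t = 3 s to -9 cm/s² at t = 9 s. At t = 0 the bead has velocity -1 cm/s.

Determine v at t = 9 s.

-7 cm/s

Δv equals the area under the a-t graph; then v = v₀ + Δv.
0–1 s: ½(7 + 9)(1) = 8 cm/s
1–3 s: ½(9 + 1)(2) = 10 cm/s
3–9 s: ½(1 + -9)(6) = -24 cm/s
Δv = -6 cm/s, so v(9) = -1 + (-6) = -7 cm/s.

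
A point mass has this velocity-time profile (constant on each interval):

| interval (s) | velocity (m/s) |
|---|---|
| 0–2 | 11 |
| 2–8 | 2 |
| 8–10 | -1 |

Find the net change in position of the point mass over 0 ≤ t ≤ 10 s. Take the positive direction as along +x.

Displacement is the signed area under the v-t curve.
0–2 s: 11 × 2 = 22 m
2–8 s: 2 × 6 = 12 m
8–10 s: -1 × 2 = -2 m
Net displacement = 32 m

32 m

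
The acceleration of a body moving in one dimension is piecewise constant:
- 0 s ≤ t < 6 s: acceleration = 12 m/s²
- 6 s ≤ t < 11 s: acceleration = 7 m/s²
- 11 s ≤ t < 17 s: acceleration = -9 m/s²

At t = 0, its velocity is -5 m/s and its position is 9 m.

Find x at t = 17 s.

1067.5 m

On each constant-a segment, Δv = aΔt and Δx = v₀Δt + ½aΔt²; chain segment to segment.
0–6 s: v starts -5 m/s; Δx = -5·6 + ½·12·6² = 186 m; v ends 67 m/s.
6–11 s: v starts 67 m/s; Δx = 67·5 + ½·7·5² = 422.5 m; v ends 102 m/s.
11–17 s: v starts 102 m/s; Δx = 102·6 + ½·-9·6² = 450 m; v ends 48 m/s.
x(17) = 9 + Σ Δx = 1067.5 m.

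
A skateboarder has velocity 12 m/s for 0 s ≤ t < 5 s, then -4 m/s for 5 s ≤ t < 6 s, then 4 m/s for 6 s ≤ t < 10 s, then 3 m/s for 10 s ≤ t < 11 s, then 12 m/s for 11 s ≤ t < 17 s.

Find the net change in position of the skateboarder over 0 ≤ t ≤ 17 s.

Displacement is the signed area under the v-t curve.
0–5 s: 12 × 5 = 60 m
5–6 s: -4 × 1 = -4 m
6–10 s: 4 × 4 = 16 m
10–11 s: 3 × 1 = 3 m
11–17 s: 12 × 6 = 72 m
Net displacement = 147 m

147 m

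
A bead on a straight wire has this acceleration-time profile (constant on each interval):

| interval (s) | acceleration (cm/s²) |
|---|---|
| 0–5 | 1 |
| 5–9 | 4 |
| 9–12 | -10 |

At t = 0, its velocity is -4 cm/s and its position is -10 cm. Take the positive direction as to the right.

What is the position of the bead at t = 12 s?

24.5 cm

On each constant-a segment, Δv = aΔt and Δx = v₀Δt + ½aΔt²; chain segment to segment.
0–5 s: v starts -4 cm/s; Δx = -4·5 + ½·1·5² = -7.5 cm; v ends 1 cm/s.
5–9 s: v starts 1 cm/s; Δx = 1·4 + ½·4·4² = 36 cm; v ends 17 cm/s.
9–12 s: v starts 17 cm/s; Δx = 17·3 + ½·-10·3² = 6 cm; v ends -13 cm/s.
x(12) = -10 + Σ Δx = 24.5 cm.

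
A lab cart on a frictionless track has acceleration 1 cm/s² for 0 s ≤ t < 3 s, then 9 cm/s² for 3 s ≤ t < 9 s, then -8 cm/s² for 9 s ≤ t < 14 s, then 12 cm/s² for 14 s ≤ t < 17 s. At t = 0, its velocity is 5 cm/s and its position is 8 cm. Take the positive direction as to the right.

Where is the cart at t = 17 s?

On each constant-a segment, Δv = aΔt and Δx = v₀Δt + ½aΔt²; chain segment to segment.
0–3 s: v starts 5 cm/s; Δx = 5·3 + ½·1·3² = 19.5 cm; v ends 8 cm/s.
3–9 s: v starts 8 cm/s; Δx = 8·6 + ½·9·6² = 210 cm; v ends 62 cm/s.
9–14 s: v starts 62 cm/s; Δx = 62·5 + ½·-8·5² = 210 cm; v ends 22 cm/s.
14–17 s: v starts 22 cm/s; Δx = 22·3 + ½·12·3² = 120 cm; v ends 58 cm/s.
x(17) = 8 + Σ Δx = 567.5 cm.

567.5 cm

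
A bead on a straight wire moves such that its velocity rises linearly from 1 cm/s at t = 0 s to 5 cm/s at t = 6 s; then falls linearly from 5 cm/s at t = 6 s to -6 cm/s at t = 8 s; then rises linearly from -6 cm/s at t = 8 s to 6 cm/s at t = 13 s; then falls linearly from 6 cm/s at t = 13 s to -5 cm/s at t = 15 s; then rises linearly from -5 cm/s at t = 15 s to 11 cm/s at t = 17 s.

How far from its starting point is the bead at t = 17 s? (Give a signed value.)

Net displacement equals the area under the velocity-time graph (areas below the axis count negative).
0–6 s: ½(1 + 5)(6) = 18 cm
6–8 s: ½(5 + -6)(2) = -1 cm
8–13 s: ½(-6 + 6)(5) = 0 cm
13–15 s: ½(6 + -5)(2) = 1 cm
15–17 s: ½(-5 + 11)(2) = 6 cm
Net displacement = 24 cm

24 cm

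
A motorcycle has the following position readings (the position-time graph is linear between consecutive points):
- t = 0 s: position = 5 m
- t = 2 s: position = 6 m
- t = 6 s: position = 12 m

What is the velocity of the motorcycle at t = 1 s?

Velocity is the slope of the x-t graph on 0–2 s: (6 − 5)/(2 − 0) = 0.5 m/s.

0.5 m/s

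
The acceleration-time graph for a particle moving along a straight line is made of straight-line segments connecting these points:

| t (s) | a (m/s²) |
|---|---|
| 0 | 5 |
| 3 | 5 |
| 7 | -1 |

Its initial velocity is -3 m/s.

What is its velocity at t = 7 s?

Δv equals the area under the a-t graph; then v = v₀ + Δv.
0–3 s: 5 × 3 = 15 m/s
3–7 s: ½(5 + -1)(4) = 8 m/s
Δv = 23 m/s, so v(7) = -3 + (23) = 20 m/s.

20 m/s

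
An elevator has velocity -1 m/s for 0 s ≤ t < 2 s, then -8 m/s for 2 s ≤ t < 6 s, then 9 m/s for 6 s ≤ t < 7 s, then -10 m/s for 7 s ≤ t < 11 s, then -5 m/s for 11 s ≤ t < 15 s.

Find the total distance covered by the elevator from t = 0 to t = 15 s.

Distance (not displacement) is the total path length: add the absolute areas under v-t.
0–2 s: |-1| × 2 = 2 m
2–6 s: |-8| × 4 = 32 m
6–7 s: |9| × 1 = 9 m
7–11 s: |-10| × 4 = 40 m
11–15 s: |-5| × 4 = 20 m
Total distance = 103 m

103 m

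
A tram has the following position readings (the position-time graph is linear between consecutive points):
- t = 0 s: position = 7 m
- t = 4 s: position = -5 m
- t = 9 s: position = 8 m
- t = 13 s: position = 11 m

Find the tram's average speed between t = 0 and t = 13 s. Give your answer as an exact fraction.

Average speed = (total path length)/(elapsed time); on a piecewise-linear x-t graph the path length is Σ|Δx|.
0–4 s: |Δx| = |-5 − 7| = 12 m
4–9 s: |Δx| = |8 − -5| = 13 m
9–13 s: |Δx| = |11 − 8| = 3 m
Total path = 28 m; average speed = 28/13 = 28/13 m/s.

28/13 m/s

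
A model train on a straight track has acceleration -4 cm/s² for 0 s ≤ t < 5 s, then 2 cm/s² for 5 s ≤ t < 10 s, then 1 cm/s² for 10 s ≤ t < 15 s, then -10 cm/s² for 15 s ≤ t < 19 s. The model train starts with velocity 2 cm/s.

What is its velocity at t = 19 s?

-43 cm/s

Δv equals the area under the a-t graph; then v = v₀ + Δv.
0–5 s: -4 × 5 = -20 cm/s
5–10 s: 2 × 5 = 10 cm/s
10–15 s: 1 × 5 = 5 cm/s
15–19 s: -10 × 4 = -40 cm/s
Δv = -45 cm/s, so v(19) = 2 + (-45) = -43 cm/s.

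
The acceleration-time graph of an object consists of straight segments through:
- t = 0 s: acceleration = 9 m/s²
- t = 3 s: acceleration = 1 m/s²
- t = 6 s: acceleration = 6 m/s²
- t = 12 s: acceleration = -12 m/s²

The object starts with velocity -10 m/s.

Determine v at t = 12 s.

-2.5 m/s

Δv equals the area under the a-t graph; then v = v₀ + Δv.
0–3 s: ½(9 + 1)(3) = 15 m/s
3–6 s: ½(1 + 6)(3) = 10.5 m/s
6–12 s: ½(6 + -12)(6) = -18 m/s
Δv = 7.5 m/s, so v(12) = -10 + (7.5) = -2.5 m/s.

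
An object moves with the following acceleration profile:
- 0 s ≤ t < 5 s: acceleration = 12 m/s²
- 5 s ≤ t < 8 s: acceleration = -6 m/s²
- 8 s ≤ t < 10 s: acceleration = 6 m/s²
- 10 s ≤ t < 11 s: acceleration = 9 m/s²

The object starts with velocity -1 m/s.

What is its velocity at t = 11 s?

Δv equals the area under the a-t graph; then v = v₀ + Δv.
0–5 s: 12 × 5 = 60 m/s
5–8 s: -6 × 3 = -18 m/s
8–10 s: 6 × 2 = 12 m/s
10–11 s: 9 × 1 = 9 m/s
Δv = 63 m/s, so v(11) = -1 + (63) = 62 m/s.

62 m/s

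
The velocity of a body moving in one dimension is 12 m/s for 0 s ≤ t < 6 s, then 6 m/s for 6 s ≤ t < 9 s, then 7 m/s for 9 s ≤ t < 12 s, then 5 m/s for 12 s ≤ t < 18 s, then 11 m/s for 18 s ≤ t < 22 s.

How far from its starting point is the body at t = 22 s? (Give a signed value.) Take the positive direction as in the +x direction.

Net displacement equals the area under the velocity-time graph (areas below the axis count negative).
0–6 s: 12 × 6 = 72 m
6–9 s: 6 × 3 = 18 m
9–12 s: 7 × 3 = 21 m
12–18 s: 5 × 6 = 30 m
18–22 s: 11 × 4 = 44 m
Net displacement = 185 m

185 m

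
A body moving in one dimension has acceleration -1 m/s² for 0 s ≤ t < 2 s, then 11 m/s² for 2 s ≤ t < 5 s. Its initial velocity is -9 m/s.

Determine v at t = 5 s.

Δv equals the area under the a-t graph; then v = v₀ + Δv.
0–2 s: -1 × 2 = -2 m/s
2–5 s: 11 × 3 = 33 m/s
Δv = 31 m/s, so v(5) = -9 + (31) = 22 m/s.

22 m/s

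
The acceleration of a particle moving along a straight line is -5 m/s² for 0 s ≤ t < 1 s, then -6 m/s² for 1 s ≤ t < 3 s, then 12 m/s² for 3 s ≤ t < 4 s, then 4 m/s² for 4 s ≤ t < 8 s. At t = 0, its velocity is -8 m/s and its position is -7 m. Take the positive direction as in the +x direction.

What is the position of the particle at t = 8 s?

-94.5 m

On each constant-a segment, Δv = aΔt and Δx = v₀Δt + ½aΔt²; chain segment to segment.
0–1 s: v starts -8 m/s; Δx = -8·1 + ½·-5·1² = -10.5 m; v ends -13 m/s.
1–3 s: v starts -13 m/s; Δx = -13·2 + ½·-6·2² = -38 m; v ends -25 m/s.
3–4 s: v starts -25 m/s; Δx = -25·1 + ½·12·1² = -19 m; v ends -13 m/s.
4–8 s: v starts -13 m/s; Δx = -13·4 + ½·4·4² = -20 m; v ends 3 m/s.
x(8) = -7 + Σ Δx = -94.5 m.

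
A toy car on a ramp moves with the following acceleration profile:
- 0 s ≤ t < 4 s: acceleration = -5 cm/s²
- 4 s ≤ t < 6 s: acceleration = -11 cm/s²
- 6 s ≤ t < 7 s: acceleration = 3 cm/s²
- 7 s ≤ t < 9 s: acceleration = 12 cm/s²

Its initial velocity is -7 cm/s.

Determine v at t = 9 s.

Δv equals the area under the a-t graph; then v = v₀ + Δv.
0–4 s: -5 × 4 = -20 cm/s
4–6 s: -11 × 2 = -22 cm/s
6–7 s: 3 × 1 = 3 cm/s
7–9 s: 12 × 2 = 24 cm/s
Δv = -15 cm/s, so v(9) = -7 + (-15) = -22 cm/s.

-22 cm/s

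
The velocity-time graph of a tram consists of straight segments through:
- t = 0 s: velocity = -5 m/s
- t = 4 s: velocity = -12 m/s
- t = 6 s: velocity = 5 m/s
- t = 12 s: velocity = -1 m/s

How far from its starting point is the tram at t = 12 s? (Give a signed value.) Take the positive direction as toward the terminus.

-29 m

Displacement is the signed area under the v-t curve.
0–4 s: ½(-5 + -12)(4) = -34 m
4–6 s: ½(-12 + 5)(2) = -7 m
6–12 s: ½(5 + -1)(6) = 12 m
Net displacement = -29 m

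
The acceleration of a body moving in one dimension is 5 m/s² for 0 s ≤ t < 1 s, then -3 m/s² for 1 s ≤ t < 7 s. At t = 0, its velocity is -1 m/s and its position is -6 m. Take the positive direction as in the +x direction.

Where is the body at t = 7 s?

On each constant-a segment, Δv = aΔt and Δx = v₀Δt + ½aΔt²; chain segment to segment.
0–1 s: v starts -1 m/s; Δx = -1·1 + ½·5·1² = 1.5 m; v ends 4 m/s.
1–7 s: v starts 4 m/s; Δx = 4·6 + ½·-3·6² = -30 m; v ends -14 m/s.
x(7) = -6 + Σ Δx = -34.5 m.

-34.5 m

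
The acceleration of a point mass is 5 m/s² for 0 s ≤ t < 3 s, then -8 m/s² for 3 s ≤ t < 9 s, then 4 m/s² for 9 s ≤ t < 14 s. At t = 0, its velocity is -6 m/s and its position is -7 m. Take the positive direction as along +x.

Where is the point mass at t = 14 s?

-237.5 m

On each constant-a segment, Δv = aΔt and Δx = v₀Δt + ½aΔt²; chain segment to segment.
0–3 s: v starts -6 m/s; Δx = -6·3 + ½·5·3² = 4.5 m; v ends 9 m/s.
3–9 s: v starts 9 m/s; Δx = 9·6 + ½·-8·6² = -90 m; v ends -39 m/s.
9–14 s: v starts -39 m/s; Δx = -39·5 + ½·4·5² = -145 m; v ends -19 m/s.
x(14) = -7 + Σ Δx = -237.5 m.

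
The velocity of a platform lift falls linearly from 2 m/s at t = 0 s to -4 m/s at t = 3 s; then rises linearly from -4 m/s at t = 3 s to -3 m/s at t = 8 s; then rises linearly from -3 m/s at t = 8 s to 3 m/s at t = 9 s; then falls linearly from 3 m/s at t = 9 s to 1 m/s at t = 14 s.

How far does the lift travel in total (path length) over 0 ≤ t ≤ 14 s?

34 m

Total distance travelled is ∫|v| dt — sum the magnitudes of each area piece.
0–3 s: v = 0 at t = 1 s; triangle areas 1 + 4 = 5 m
3–8 s: |½(-4 + -3)(5)| = 17.5 m
8–9 s: v = 0 at t = 8.5 s; triangle areas 0.75 + 0.75 = 1.5 m
9–14 s: |½(3 + 1)(5)| = 10 m
Total distance = 34 m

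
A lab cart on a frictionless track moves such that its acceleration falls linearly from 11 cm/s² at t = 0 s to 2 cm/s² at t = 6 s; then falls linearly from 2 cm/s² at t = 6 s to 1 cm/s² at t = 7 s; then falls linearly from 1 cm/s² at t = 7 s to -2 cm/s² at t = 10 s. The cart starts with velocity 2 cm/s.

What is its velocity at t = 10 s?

Δv equals the area under the a-t graph; then v = v₀ + Δv.
0–6 s: ½(11 + 2)(6) = 39 cm/s
6–7 s: ½(2 + 1)(1) = 1.5 cm/s
7–10 s: ½(1 + -2)(3) = -1.5 cm/s
Δv = 39 cm/s, so v(10) = 2 + (39) = 41 cm/s.

41 cm/s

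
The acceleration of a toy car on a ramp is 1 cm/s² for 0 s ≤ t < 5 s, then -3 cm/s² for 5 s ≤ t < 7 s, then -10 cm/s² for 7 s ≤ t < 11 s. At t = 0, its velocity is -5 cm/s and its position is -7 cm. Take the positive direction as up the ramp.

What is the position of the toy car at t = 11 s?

-129.5 cm

On each constant-a segment, Δv = aΔt and Δx = v₀Δt + ½aΔt²; chain segment to segment.
0–5 s: v starts -5 cm/s; Δx = -5·5 + ½·1·5² = -12.5 cm; v ends 0 cm/s.
5–7 s: v starts 0 cm/s; Δx = 0·2 + ½·-3·2² = -6 cm; v ends -6 cm/s.
7–11 s: v starts -6 cm/s; Δx = -6·4 + ½·-10·4² = -104 cm; v ends -46 cm/s.
x(11) = -7 + Σ Δx = -129.5 cm.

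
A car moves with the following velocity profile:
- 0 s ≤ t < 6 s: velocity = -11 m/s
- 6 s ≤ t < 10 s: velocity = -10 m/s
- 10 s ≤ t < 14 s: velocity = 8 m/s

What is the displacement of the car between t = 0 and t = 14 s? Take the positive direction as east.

-74 m

Displacement is the signed area under the v-t curve.
0–6 s: -11 × 6 = -66 m
6–10 s: -10 × 4 = -40 m
10–14 s: 8 × 4 = 32 m
Net displacement = -74 m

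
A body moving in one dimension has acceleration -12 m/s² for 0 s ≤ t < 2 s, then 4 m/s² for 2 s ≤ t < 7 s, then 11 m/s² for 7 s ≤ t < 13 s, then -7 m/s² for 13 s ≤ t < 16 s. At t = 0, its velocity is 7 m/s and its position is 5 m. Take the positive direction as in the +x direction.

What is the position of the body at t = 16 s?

On each constant-a segment, Δv = aΔt and Δx = v₀Δt + ½aΔt²; chain segment to segment.
0–2 s: v starts 7 m/s; Δx = 7·2 + ½·-12·2² = -10 m; v ends -17 m/s.
2–7 s: v starts -17 m/s; Δx = -17·5 + ½·4·5² = -35 m; v ends 3 m/s.
7–13 s: v starts 3 m/s; Δx = 3·6 + ½·11·6² = 216 m; v ends 69 m/s.
13–16 s: v starts 69 m/s; Δx = 69·3 + ½·-7·3² = 175.5 m; v ends 48 m/s.
x(16) = 5 + Σ Δx = 351.5 m.

351.5 m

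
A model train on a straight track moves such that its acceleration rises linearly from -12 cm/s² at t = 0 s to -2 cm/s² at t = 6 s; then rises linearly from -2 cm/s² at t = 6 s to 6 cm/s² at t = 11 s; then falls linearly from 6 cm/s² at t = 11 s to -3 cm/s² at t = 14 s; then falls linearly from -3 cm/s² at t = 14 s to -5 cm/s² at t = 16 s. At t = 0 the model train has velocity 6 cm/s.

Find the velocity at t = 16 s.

-29.5 cm/s

Δv equals the area under the a-t graph; then v = v₀ + Δv.
0–6 s: ½(-12 + -2)(6) = -42 cm/s
6–11 s: ½(-2 + 6)(5) = 10 cm/s
11–14 s: ½(6 + -3)(3) = 4.5 cm/s
14–16 s: ½(-3 + -5)(2) = -8 cm/s
Δv = -35.5 cm/s, so v(16) = 6 + (-35.5) = -29.5 cm/s.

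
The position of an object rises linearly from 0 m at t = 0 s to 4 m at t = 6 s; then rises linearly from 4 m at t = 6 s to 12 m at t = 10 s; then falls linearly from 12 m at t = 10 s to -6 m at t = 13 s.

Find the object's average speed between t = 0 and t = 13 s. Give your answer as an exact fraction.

30/13 m/s

Average speed = (total path length)/(elapsed time); on a piecewise-linear x-t graph the path length is Σ|Δx|.
0–6 s: |Δx| = |4 − 0| = 4 m
6–10 s: |Δx| = |12 − 4| = 8 m
10–13 s: |Δx| = |-6 − 12| = 18 m
Total path = 30 m; average speed = 30/13 = 30/13 m/s.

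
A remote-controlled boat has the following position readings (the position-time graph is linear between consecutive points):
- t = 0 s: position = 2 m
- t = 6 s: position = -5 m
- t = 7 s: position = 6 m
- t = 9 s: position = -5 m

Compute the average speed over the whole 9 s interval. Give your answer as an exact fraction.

Average speed = (total path length)/(elapsed time); on a piecewise-linear x-t graph the path length is Σ|Δx|.
0–6 s: |Δx| = |-5 − 2| = 7 m
6–7 s: |Δx| = |6 − -5| = 11 m
7–9 s: |Δx| = |-5 − 6| = 11 m
Total path = 29 m; average speed = 29/9 = 29/9 m/s.

29/9 m/s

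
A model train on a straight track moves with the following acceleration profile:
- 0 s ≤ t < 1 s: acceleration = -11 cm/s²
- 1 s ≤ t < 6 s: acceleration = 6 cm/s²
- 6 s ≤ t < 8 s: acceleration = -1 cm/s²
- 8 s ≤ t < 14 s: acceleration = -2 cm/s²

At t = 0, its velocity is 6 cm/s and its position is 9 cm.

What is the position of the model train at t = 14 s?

On each constant-a segment, Δv = aΔt and Δx = v₀Δt + ½aΔt²; chain segment to segment.
0–1 s: v starts 6 cm/s; Δx = 6·1 + ½·-11·1² = 0.5 cm; v ends -5 cm/s.
1–6 s: v starts -5 cm/s; Δx = -5·5 + ½·6·5² = 50 cm; v ends 25 cm/s.
6–8 s: v starts 25 cm/s; Δx = 25·2 + ½·-1·2² = 48 cm; v ends 23 cm/s.
8–14 s: v starts 23 cm/s; Δx = 23·6 + ½·-2·6² = 102 cm; v ends 11 cm/s.
x(14) = 9 + Σ Δx = 209.5 cm.

209.5 cm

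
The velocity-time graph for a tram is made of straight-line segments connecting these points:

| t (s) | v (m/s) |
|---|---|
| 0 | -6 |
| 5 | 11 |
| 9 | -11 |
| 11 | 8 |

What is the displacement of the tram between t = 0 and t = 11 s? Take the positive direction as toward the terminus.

9.5 m

Displacement is the signed area under the v-t curve.
0–5 s: ½(-6 + 11)(5) = 12.5 m
5–9 s: ½(11 + -11)(4) = 0 m
9–11 s: ½(-11 + 8)(2) = -3 m
Net displacement = 9.5 m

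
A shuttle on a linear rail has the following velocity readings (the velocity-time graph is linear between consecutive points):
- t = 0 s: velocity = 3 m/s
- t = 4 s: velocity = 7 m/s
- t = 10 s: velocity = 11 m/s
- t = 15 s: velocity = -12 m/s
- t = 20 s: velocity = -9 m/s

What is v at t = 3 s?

On 0–4 s the graph is linear from 3 to 7 m/s: v(3) = 3 + (7 − 3)·(3 − 0)/(4 − 0) = 6 m/s.

6 m/s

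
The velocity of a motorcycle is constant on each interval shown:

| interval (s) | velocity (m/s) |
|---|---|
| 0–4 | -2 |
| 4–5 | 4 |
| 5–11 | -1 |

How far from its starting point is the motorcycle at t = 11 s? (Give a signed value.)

-10 m

Displacement is the signed area under the v-t curve.
0–4 s: -2 × 4 = -8 m
4–5 s: 4 × 1 = 4 m
5–11 s: -1 × 6 = -6 m
Net displacement = -10 m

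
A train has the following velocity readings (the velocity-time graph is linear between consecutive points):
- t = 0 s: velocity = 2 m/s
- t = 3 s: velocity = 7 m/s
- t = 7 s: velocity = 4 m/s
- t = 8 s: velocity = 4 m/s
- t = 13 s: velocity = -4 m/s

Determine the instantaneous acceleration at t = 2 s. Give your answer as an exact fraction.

Acceleration is the slope of the v-t graph on 0–3 s: (7 − 2)/(3 − 0) = 5/3 m/s².

5/3 m/s²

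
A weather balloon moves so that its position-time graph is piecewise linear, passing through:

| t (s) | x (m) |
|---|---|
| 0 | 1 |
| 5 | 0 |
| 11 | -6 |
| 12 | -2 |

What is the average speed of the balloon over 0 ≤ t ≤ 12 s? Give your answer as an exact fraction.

11/12 m/s

Average speed = (total path length)/(elapsed time); on a piecewise-linear x-t graph the path length is Σ|Δx|.
0–5 s: |Δx| = |0 − 1| = 1 m
5–11 s: |Δx| = |-6 − 0| = 6 m
11–12 s: |Δx| = |-2 − -6| = 4 m
Total path = 11 m; average speed = 11/12 = 11/12 m/s.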